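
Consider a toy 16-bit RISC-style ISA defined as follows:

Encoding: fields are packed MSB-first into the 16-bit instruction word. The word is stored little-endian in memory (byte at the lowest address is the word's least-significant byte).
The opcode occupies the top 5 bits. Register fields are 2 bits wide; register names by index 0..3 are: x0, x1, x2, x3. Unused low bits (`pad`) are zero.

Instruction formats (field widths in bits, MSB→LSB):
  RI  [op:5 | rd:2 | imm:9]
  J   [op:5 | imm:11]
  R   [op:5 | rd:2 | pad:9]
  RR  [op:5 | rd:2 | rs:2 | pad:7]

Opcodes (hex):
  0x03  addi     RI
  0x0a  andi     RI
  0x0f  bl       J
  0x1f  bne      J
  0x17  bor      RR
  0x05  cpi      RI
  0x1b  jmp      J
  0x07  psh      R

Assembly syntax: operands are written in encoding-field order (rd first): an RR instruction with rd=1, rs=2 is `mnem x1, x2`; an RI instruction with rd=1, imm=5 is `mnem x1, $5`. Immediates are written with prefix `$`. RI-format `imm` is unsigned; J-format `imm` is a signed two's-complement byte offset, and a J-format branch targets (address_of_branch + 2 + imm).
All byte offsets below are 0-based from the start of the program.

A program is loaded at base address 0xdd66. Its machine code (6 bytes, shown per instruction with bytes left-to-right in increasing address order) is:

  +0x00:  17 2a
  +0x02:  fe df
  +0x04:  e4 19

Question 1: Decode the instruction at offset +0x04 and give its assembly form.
off 0x04: read e4 19 as little → 0x19e4
  op=0x19e4>>11=0x3 ⇒ addi (RI)
  [10:9] rd=0 = x0
  [8:0] imm=484 = $484

addi x0, $484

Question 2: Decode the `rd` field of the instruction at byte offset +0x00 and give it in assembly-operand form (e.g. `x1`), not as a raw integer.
@+00  little-endian(17 2a) = 0x2a17
  opcode bits[15:11]=0x5: cpi/RI
  rd@[10:9]=0x1 ⇒ x1
  imm@[8:0]=0x17 ⇒ $23

x1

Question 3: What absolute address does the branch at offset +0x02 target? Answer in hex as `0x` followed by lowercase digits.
0xdd68

[02] fe df → 0xdffe
  top 5b → 0x1b → jmp [J]
  [10:0] imm=2046 (s11→-2) = $-2
  target = base 0xdd66 + off 0x02 + 2 + imm -2 = 0xdd68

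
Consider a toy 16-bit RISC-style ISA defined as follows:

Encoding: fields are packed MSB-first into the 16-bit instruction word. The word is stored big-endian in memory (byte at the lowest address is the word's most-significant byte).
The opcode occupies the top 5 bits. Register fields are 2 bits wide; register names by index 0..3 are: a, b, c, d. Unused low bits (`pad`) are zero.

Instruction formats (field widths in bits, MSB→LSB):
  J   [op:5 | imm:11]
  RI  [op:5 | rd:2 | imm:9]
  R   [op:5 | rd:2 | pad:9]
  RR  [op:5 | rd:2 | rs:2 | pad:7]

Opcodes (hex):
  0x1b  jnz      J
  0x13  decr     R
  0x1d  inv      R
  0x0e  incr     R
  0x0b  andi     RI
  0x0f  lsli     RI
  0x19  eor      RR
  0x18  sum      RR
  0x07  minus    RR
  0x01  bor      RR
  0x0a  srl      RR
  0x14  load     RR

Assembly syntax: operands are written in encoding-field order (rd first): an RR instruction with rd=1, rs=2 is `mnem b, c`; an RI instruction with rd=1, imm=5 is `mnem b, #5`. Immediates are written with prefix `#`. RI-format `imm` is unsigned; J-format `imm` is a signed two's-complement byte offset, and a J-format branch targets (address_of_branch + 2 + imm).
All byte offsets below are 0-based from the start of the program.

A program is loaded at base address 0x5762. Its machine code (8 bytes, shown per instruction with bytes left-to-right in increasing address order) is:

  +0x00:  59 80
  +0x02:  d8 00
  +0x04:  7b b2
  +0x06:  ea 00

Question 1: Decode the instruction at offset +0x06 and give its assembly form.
inv b

off 0x06: read ea 00 as big → 0xea00
  top 5b → 0x1d → inv [R]
  rd: (w>>9)&0x3=0x1 → b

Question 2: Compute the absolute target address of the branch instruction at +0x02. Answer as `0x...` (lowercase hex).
@+02  big-endian(d8 00) = 0xd800
  op=0xd800>>11=0x1b ⇒ jnz (J)
  imm@[10:0]=0x0 ⇒ #0
  target = base 0x5762 + off 0x02 + 2 + imm 0 = 0x5766

0x5766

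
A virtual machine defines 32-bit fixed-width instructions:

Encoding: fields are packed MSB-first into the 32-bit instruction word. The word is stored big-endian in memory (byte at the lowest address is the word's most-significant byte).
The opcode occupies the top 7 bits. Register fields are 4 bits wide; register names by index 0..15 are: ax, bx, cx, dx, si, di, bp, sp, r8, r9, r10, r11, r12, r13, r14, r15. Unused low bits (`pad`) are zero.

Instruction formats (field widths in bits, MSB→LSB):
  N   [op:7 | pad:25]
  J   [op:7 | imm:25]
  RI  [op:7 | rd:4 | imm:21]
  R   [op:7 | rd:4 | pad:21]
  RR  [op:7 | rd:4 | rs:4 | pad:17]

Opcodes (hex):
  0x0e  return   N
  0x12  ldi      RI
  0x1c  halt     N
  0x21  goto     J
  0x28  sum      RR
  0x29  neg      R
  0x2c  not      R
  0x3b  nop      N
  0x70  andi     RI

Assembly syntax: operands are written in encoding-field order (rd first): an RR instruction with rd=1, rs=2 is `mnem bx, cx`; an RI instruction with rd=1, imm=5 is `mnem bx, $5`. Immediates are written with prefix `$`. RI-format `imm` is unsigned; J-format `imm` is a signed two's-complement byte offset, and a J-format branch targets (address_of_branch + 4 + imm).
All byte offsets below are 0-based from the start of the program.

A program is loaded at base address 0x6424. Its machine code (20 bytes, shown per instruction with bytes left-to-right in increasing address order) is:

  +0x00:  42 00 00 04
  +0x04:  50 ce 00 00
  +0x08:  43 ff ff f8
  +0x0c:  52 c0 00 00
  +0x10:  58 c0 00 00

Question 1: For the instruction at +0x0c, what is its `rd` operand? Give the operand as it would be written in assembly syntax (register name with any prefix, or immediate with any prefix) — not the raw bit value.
@+0c  big-endian(52 c0 00 00) = 0x52c00000
  op=0x52c00000>>25=0x29 ⇒ neg (R)
  rd: (w>>21)&0xf=0x6 → bp

bp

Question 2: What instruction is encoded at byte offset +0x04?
+0x04: 50 ce 00 00 ⇒ word 0x50ce0000 (big)
  opcode bits[31:25]=0x28: sum/RR
  [24:21] rd=6 = bp
  [20:17] rs=7 = sp

sum bp, sp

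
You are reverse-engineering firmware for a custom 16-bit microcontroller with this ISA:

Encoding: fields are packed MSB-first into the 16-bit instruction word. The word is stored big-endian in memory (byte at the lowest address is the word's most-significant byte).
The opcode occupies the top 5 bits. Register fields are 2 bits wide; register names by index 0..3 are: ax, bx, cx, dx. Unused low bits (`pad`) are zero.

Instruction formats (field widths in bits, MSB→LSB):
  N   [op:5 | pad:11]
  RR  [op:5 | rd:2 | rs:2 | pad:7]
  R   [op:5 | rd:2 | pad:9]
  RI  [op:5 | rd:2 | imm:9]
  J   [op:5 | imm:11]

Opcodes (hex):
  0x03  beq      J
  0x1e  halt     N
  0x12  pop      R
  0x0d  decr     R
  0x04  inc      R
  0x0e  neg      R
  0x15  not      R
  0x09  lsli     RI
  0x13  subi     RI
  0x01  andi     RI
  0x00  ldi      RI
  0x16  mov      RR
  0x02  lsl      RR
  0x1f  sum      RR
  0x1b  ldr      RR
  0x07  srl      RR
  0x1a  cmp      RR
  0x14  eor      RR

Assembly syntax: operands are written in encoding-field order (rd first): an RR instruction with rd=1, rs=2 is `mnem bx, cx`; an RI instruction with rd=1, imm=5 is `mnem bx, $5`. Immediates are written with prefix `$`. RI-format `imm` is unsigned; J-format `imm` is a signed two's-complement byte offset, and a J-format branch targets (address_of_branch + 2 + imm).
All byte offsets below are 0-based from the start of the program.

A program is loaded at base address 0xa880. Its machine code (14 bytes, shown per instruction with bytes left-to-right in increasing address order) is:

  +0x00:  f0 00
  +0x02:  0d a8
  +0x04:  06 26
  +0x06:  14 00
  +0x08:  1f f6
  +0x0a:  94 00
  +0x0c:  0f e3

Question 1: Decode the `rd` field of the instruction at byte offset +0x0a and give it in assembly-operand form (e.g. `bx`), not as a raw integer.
cx

+0x0a: 94 00 ⇒ word 0x9400 (big)
  top 5b → 0x12 → pop [R]
  rd@[10:9]=0x2 ⇒ cx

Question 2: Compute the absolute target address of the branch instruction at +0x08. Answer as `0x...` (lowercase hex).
off 0x08: read 1f f6 as big → 0x1ff6
  op=0x1ff6>>11=0x3 ⇒ beq (J)
  [10:0] imm=2038 (s11→-10) = $-10
  target = base 0xa880 + off 0x08 + 2 + imm -10 = 0xa880

0xa880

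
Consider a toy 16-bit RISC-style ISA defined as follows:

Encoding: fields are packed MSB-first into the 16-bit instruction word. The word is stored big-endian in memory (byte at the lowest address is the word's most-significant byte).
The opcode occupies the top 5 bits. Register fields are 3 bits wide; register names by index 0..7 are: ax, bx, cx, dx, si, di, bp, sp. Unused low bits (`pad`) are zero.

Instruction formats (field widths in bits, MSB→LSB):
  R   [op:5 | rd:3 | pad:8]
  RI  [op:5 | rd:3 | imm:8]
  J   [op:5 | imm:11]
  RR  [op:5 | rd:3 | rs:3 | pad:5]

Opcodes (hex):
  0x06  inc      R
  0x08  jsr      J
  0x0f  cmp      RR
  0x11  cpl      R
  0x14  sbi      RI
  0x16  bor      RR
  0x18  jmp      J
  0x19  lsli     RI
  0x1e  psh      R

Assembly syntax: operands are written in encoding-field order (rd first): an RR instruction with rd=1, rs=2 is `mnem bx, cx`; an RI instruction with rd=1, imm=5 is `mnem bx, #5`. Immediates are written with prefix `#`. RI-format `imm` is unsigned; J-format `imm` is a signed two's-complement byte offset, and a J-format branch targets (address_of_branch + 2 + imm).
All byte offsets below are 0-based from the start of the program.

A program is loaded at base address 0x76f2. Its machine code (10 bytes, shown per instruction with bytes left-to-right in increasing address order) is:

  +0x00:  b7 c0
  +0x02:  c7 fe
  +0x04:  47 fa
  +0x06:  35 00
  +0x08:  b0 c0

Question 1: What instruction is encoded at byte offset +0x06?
+0x06: 35 00 ⇒ word 0x3500 (big)
  top 5b → 0x6 → inc [R]
  [10:8] rd=5 = di

inc di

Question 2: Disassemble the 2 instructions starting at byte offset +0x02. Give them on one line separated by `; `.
off 0x02: read c7 fe as big → 0xc7fe
  top 5b → 0x18 → jmp [J]
  imm@[10:0]=0x7fe (s11→-2) ⇒ #-2
off 0x04: read 47 fa as big → 0x47fa
  top 5b → 0x8 → jsr [J]
  imm@[10:0]=0x7fa (s11→-6) ⇒ #-6

jmp #-2; jsr #-6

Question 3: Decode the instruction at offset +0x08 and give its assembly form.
bor ax, bp

[08] b0 c0 → 0xb0c0
  op=0xb0c0>>11=0x16 ⇒ bor (RR)
  [10:8] rd=0 = ax
  [7:5] rs=6 = bp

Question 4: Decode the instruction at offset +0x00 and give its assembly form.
bor sp, bp

+0x00: b7 c0 ⇒ word 0xb7c0 (big)
  opcode bits[15:11]=0x16: bor/RR
  rd: (w>>8)&0x7=0x7 → sp
  rs: (w>>5)&0x7=0x6 → bp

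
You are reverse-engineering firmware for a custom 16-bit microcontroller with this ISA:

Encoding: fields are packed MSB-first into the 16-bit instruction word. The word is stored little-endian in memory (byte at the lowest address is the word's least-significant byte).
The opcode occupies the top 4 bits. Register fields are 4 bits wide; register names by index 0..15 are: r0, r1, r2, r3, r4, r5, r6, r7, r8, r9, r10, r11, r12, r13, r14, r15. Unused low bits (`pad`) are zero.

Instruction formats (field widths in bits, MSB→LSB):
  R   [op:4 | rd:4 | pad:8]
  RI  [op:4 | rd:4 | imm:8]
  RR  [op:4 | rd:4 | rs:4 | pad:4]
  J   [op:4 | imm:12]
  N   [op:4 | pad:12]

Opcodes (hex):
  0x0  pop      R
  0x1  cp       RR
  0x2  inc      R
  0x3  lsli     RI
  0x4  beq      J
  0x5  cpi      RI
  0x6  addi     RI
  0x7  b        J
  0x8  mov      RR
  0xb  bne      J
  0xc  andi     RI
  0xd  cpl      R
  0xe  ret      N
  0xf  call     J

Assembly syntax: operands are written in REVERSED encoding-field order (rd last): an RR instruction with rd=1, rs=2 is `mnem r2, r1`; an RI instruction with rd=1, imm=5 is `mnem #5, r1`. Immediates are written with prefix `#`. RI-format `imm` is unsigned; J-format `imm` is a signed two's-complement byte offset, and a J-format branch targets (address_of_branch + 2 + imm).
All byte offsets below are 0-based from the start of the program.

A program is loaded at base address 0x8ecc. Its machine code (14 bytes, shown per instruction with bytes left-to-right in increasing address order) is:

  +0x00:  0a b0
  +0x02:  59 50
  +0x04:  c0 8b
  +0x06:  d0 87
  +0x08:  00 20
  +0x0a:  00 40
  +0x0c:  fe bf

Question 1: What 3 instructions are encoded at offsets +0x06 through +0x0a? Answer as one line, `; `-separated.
@+06  little-endian(d0 87) = 0x87d0
  top 4b → 0x8 → mov [RR]
  rd@[11:8]=0x7 ⇒ r7
  rs@[7:4]=0xd ⇒ r13
@+08  little-endian(00 20) = 0x2000
  top 4b → 0x2 → inc [R]
  rd@[11:8]=0x0 ⇒ r0
@+0a  little-endian(00 40) = 0x4000
  top 4b → 0x4 → beq [J]
  imm@[11:0]=0x0 ⇒ #0

mov r13, r7; inc r0; beq #0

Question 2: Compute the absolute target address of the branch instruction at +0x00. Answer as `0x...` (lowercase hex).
[00] 0a b0 → 0xb00a
  top 4b → 0xb → bne [J]
  [11:0] imm=10 = #10
  target = base 0x8ecc + off 0x00 + 2 + imm 10 = 0x8ed8

0x8ed8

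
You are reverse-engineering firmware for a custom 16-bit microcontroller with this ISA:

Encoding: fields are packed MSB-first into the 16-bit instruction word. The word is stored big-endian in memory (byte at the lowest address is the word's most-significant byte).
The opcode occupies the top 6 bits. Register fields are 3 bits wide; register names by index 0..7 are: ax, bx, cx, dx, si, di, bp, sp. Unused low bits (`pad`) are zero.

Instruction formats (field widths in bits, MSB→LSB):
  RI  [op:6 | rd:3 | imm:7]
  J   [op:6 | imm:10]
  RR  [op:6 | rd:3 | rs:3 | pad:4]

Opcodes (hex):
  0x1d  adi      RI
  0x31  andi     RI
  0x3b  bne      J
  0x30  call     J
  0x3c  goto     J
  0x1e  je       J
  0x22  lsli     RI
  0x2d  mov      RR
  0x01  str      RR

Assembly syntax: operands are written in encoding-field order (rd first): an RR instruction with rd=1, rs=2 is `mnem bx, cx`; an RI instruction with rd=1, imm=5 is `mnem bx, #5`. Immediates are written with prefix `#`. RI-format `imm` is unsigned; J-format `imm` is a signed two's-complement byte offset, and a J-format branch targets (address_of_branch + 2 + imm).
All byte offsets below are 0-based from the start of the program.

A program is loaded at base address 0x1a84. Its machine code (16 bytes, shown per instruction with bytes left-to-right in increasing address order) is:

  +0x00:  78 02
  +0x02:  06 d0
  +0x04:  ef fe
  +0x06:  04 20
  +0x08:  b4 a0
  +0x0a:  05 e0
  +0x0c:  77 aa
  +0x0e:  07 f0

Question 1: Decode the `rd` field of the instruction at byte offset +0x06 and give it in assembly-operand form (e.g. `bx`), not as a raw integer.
off 0x06: read 04 20 as big → 0x0420
  op=0x0420>>10=0x1 ⇒ str (RR)
  rd@[9:7]=0x0 ⇒ ax
  rs@[6:4]=0x2 ⇒ cx

ax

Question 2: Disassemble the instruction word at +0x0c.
adi sp, #42

@+0c  big-endian(77 aa) = 0x77aa
  op=0x77aa>>10=0x1d ⇒ adi (RI)
  [9:7] rd=7 = sp
  [6:0] imm=42 = #42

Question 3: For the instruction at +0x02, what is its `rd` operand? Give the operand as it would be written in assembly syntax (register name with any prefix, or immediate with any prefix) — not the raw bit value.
off 0x02: read 06 d0 as big → 0x06d0
  op=0x06d0>>10=0x1 ⇒ str (RR)
  rd: (w>>7)&0x7=0x5 → di
  rs: (w>>4)&0x7=0x5 → di

di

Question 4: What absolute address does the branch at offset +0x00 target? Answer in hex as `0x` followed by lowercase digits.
@+00  big-endian(78 02) = 0x7802
  top 6b → 0x1e → je [J]
  imm: (w>>0)&0x3ff=0x2 → #2
  target = base 0x1a84 + off 0x00 + 2 + imm 2 = 0x1a88

0x1a88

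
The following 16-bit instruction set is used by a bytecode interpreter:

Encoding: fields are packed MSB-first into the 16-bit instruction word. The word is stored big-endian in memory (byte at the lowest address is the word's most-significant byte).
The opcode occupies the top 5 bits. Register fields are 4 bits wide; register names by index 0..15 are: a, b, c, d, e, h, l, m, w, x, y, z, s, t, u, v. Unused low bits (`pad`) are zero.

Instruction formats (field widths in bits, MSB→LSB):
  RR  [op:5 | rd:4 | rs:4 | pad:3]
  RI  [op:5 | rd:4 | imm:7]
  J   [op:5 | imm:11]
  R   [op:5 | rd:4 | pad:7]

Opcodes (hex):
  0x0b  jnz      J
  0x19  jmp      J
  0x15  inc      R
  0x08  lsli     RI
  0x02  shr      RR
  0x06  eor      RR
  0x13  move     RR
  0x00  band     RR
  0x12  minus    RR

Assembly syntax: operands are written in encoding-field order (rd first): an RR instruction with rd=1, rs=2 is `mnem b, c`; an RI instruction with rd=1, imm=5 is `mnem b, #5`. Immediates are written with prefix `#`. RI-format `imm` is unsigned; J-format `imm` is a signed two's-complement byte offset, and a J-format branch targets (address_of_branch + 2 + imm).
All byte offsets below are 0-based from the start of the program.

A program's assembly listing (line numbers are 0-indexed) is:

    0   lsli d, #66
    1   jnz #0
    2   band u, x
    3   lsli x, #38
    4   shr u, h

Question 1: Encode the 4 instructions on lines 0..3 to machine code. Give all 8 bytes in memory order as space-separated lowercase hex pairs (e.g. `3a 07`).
41 c2 58 00 07 48 44 a6

line 0 (lsli): pack op=0x8:5|rd=3:4|imm=66:7 = 0x41c2; big→ 41 c2
line 1 (jnz): pack op=0xb:5|imm=0:11 = 0x5800; big→ 58 00
line 2 (band): pack op=0x0:5|rd=14:4|rs=9:4|pad=0:3 = 0x0748; big→ 07 48
line 3 (lsli): pack op=0x8:5|rd=9:4|imm=38:7 = 0x44a6; big→ 44 a6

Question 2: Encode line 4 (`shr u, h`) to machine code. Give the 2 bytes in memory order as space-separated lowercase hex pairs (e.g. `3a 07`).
line 4 (shr): pack op=0x2:5|rd=14:4|rs=5:4|pad=0:3 = 0x1728; big→ 17 28

17 28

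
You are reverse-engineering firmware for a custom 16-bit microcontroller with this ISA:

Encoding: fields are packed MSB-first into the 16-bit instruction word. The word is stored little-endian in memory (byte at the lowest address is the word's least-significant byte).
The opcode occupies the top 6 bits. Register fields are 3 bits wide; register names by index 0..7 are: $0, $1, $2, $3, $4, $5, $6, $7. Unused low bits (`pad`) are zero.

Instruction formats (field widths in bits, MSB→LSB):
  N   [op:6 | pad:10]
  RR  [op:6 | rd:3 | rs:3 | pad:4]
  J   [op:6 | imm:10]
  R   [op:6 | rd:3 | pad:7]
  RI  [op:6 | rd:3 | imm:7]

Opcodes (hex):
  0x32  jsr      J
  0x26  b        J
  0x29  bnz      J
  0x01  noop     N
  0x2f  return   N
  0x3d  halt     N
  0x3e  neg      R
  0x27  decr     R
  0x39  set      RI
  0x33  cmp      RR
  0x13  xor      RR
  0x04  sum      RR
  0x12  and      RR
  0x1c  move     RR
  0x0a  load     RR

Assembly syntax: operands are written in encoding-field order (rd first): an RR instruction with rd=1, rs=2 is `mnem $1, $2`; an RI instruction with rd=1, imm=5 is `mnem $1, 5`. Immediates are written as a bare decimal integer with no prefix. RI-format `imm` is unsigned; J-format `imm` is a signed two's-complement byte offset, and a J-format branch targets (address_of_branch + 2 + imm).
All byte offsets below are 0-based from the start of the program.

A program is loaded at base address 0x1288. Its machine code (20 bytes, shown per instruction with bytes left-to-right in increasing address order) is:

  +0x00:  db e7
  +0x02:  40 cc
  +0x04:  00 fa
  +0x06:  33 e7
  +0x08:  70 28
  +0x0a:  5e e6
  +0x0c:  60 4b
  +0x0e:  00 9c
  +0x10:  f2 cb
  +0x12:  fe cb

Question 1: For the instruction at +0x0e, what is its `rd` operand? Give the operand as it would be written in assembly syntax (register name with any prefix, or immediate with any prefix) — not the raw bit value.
$0

@+0e  little-endian(00 9c) = 0x9c00
  opcode bits[15:10]=0x27: decr/R
  rd@[9:7]=0x0 ⇒ $0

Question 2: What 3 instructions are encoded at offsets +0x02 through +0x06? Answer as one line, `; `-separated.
off 0x02: read 40 cc as little → 0xcc40
  op=0xcc40>>10=0x33 ⇒ cmp (RR)
  [9:7] rd=0 = $0
  [6:4] rs=4 = $4
off 0x04: read 00 fa as little → 0xfa00
  op=0xfa00>>10=0x3e ⇒ neg (R)
  [9:7] rd=4 = $4
off 0x06: read 33 e7 as little → 0xe733
  op=0xe733>>10=0x39 ⇒ set (RI)
  [9:7] rd=6 = $6
  [6:0] imm=51 = 51

cmp $0, $4; neg $4; set $6, 51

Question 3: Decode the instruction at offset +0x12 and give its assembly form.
off 0x12: read fe cb as little → 0xcbfe
  op=0xcbfe>>10=0x32 ⇒ jsr (J)
  imm@[9:0]=0x3fe (s10→-2) ⇒ -2

jsr -2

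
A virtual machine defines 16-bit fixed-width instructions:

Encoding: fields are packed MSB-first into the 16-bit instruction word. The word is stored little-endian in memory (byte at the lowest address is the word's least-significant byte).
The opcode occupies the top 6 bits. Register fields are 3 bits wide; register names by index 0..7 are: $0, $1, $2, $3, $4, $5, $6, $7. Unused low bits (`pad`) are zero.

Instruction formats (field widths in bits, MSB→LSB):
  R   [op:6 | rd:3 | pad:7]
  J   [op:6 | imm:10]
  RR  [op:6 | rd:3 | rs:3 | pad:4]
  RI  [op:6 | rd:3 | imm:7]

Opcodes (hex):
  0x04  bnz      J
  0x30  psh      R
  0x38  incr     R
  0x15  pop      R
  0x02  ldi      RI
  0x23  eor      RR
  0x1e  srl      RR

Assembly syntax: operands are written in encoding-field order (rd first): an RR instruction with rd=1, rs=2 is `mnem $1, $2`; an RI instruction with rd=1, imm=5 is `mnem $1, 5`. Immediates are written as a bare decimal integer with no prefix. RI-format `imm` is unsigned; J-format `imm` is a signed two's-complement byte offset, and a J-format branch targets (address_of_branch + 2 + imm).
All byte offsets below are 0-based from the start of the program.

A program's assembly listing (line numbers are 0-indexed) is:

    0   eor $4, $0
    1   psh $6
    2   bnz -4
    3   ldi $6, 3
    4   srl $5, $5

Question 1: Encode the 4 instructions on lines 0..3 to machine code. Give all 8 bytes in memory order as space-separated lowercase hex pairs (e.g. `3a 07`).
0. eor fields op=0x23:6|rd=4:3|rs=0:3|pad=0:4 → word 8e00h → 00 8e
1. psh fields op=0x30:6|rd=6:3|pad=0:7 → word c300h → 00 c3
2. bnz fields op=0x4:6|imm=-4:10 → word 13fch → fc 13
3. ldi fields op=0x2:6|rd=6:3|imm=3:7 → word 0b03h → 03 0b

00 8e 00 c3 fc 13 03 0b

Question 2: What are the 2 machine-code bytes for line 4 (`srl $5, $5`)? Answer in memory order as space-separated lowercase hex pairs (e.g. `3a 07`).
line 4 (srl): pack op=0x1e:6|rd=5:3|rs=5:3|pad=0:4 = 0x7ad0; little→ d0 7a

d0 7a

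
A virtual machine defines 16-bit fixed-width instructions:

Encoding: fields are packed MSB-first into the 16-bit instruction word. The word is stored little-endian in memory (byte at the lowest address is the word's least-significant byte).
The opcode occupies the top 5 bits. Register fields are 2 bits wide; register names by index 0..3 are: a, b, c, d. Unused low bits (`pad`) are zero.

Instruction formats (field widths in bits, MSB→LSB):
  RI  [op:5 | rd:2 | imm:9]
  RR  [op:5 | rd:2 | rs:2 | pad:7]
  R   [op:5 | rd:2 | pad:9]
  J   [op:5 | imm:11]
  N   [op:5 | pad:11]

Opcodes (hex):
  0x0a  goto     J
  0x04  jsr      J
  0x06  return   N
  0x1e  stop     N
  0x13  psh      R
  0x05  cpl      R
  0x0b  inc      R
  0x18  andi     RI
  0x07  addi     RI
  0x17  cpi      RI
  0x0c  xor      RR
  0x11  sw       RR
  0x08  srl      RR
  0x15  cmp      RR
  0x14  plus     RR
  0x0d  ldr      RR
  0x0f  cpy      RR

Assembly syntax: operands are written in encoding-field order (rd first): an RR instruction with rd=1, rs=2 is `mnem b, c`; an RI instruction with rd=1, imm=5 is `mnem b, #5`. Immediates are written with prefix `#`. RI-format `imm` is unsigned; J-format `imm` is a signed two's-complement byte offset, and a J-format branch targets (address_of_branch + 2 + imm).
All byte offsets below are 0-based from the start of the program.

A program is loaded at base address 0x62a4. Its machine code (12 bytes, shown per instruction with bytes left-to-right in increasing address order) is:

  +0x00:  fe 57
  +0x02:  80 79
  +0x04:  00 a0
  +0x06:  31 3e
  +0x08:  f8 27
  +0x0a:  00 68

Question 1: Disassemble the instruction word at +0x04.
@+04  little-endian(00 a0) = 0xa000
  top 5b → 0x14 → plus [RR]
  rd: (w>>9)&0x3=0x0 → a
  rs: (w>>7)&0x3=0x0 → a

plus a, a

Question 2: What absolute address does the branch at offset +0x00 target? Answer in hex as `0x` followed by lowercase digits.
0x62a4

+0x00: fe 57 ⇒ word 0x57fe (little)
  top 5b → 0xa → goto [J]
  [10:0] imm=2046 (s11→-2) = #-2
  target = base 0x62a4 + off 0x00 + 2 + imm -2 = 0x62a4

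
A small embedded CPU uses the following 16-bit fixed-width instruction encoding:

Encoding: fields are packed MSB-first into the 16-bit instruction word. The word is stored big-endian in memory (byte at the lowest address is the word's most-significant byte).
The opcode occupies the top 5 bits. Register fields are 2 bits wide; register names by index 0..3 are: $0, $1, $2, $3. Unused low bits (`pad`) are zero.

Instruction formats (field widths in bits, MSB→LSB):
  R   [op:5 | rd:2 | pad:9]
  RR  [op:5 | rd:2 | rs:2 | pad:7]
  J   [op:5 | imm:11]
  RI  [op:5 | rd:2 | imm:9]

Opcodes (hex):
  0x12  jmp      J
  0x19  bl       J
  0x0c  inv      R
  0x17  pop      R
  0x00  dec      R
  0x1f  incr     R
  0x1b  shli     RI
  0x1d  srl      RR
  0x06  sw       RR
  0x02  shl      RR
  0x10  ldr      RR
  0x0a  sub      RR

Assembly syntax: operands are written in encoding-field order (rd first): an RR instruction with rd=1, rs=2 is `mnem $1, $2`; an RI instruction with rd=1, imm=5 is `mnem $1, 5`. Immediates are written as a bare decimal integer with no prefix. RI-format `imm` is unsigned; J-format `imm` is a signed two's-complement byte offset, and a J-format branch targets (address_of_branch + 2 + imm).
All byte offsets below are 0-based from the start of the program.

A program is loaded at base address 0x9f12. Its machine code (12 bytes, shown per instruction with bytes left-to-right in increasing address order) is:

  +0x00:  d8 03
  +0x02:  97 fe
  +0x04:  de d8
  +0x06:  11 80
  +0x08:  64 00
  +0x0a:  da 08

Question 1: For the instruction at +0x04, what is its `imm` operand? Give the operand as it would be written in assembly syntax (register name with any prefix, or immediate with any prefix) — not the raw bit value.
216

[04] de d8 → 0xded8
  top 5b → 0x1b → shli [RI]
  rd: (w>>9)&0x3=0x3 → $3
  imm: (w>>0)&0x1ff=0xd8 → 216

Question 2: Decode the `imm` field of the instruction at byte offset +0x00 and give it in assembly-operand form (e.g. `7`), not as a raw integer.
3

off 0x00: read d8 03 as big → 0xd803
  op=0xd803>>11=0x1b ⇒ shli (RI)
  rd: (w>>9)&0x3=0x0 → $0
  imm: (w>>0)&0x1ff=0x3 → 3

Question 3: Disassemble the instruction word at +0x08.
off 0x08: read 64 00 as big → 0x6400
  top 5b → 0xc → inv [R]
  [10:9] rd=2 = $2

inv $2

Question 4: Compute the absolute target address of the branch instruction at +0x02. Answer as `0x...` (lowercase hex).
0x9f14

+0x02: 97 fe ⇒ word 0x97fe (big)
  op=0x97fe>>11=0x12 ⇒ jmp (J)
  imm: (w>>0)&0x7ff=0x7fe (s11→-2) → -2
  target = base 0x9f12 + off 0x02 + 2 + imm -2 = 0x9f14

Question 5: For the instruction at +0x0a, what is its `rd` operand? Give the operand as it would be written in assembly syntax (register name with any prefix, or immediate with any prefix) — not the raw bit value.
@+0a  big-endian(da 08) = 0xda08
  op=0xda08>>11=0x1b ⇒ shli (RI)
  rd@[10:9]=0x1 ⇒ $1
  imm@[8:0]=0x8 ⇒ 8

$1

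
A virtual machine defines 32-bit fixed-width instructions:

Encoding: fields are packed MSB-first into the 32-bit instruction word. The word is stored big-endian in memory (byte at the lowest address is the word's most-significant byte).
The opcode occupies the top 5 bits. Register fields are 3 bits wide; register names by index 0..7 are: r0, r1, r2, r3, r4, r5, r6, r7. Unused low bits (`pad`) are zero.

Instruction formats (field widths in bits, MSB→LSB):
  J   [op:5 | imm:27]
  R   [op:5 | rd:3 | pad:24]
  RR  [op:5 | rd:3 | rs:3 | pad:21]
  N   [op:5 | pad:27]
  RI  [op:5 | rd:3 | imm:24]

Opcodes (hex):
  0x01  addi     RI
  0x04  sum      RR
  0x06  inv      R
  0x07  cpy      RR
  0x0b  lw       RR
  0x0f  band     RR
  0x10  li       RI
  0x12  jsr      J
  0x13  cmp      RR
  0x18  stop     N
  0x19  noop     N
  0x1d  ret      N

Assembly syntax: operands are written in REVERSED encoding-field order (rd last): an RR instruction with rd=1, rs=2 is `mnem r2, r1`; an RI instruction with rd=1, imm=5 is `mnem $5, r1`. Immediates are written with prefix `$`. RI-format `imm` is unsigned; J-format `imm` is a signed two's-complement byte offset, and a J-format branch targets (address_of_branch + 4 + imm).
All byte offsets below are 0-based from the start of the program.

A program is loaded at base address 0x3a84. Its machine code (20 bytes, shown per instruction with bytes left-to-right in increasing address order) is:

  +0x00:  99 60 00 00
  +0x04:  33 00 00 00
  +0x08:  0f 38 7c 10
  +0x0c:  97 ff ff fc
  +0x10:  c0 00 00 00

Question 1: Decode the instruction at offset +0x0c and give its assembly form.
jsr $-4

off 0x0c: read 97 ff ff fc as big → 0x97fffffc
  op=0x97fffffc>>27=0x12 ⇒ jsr (J)
  imm@[26:0]=0x7fffffc (s27→-4) ⇒ $-4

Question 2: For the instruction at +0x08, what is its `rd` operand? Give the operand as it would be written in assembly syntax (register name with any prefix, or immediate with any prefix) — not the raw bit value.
r7

[08] 0f 38 7c 10 → 0x0f387c10
  op=0x0f387c10>>27=0x1 ⇒ addi (RI)
  [26:24] rd=7 = r7
  [23:0] imm=3701776 = $3701776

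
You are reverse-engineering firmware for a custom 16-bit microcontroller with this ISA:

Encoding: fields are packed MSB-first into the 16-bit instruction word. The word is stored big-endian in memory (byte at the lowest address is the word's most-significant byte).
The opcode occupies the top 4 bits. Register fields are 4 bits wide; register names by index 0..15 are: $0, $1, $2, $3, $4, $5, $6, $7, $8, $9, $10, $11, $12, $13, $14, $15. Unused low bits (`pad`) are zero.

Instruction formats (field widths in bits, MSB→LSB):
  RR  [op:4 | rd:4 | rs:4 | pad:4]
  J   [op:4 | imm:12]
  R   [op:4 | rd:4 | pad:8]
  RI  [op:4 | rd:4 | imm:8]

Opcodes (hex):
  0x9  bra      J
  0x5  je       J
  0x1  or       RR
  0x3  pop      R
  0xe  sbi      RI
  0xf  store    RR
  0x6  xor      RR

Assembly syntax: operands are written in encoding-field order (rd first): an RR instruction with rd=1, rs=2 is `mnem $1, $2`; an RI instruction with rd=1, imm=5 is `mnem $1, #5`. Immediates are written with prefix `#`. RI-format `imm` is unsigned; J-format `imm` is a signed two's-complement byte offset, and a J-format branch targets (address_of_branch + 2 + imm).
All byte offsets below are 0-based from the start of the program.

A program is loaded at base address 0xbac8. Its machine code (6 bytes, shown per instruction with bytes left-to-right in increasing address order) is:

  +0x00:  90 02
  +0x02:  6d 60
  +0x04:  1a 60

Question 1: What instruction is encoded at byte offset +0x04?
@+04  big-endian(1a 60) = 0x1a60
  top 4b → 0x1 → or [RR]
  rd@[11:8]=0xa ⇒ $10
  rs@[7:4]=0x6 ⇒ $6

or $10, $6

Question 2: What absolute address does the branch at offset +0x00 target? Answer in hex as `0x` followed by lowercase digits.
0xbacc

off 0x00: read 90 02 as big → 0x9002
  top 4b → 0x9 → bra [J]
  imm@[11:0]=0x2 ⇒ #2
  target = base 0xbac8 + off 0x00 + 2 + imm 2 = 0xbacc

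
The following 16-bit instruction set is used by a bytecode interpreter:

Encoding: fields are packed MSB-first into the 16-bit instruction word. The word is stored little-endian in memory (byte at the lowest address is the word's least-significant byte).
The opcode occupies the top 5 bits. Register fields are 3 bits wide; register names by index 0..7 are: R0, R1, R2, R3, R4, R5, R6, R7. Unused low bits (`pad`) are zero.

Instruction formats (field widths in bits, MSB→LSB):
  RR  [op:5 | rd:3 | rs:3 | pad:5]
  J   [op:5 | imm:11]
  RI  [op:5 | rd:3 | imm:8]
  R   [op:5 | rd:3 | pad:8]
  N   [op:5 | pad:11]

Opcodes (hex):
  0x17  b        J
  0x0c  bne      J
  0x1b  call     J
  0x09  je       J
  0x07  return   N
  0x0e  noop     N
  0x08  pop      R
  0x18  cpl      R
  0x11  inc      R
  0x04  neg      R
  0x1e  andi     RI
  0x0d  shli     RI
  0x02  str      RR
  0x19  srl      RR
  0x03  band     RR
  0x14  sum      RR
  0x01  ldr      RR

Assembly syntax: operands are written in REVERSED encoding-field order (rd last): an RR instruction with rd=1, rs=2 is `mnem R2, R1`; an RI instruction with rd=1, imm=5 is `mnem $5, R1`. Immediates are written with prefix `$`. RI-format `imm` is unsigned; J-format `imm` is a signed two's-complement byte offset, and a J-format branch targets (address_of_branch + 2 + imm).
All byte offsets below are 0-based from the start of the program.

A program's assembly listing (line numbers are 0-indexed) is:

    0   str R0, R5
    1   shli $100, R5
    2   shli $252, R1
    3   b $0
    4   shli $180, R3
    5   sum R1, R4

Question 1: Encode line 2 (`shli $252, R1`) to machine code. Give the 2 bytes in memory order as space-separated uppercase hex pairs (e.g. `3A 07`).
line 2 (shli): pack op=0xd:5|rd=1:3|imm=252:8 = 0x69fc; little→ fc 69

FC 69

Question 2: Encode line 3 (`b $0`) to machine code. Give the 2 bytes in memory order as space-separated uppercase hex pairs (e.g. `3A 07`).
00 B8

3. b fields op=0x17:5|imm=0:11 → word b800h → 00 b8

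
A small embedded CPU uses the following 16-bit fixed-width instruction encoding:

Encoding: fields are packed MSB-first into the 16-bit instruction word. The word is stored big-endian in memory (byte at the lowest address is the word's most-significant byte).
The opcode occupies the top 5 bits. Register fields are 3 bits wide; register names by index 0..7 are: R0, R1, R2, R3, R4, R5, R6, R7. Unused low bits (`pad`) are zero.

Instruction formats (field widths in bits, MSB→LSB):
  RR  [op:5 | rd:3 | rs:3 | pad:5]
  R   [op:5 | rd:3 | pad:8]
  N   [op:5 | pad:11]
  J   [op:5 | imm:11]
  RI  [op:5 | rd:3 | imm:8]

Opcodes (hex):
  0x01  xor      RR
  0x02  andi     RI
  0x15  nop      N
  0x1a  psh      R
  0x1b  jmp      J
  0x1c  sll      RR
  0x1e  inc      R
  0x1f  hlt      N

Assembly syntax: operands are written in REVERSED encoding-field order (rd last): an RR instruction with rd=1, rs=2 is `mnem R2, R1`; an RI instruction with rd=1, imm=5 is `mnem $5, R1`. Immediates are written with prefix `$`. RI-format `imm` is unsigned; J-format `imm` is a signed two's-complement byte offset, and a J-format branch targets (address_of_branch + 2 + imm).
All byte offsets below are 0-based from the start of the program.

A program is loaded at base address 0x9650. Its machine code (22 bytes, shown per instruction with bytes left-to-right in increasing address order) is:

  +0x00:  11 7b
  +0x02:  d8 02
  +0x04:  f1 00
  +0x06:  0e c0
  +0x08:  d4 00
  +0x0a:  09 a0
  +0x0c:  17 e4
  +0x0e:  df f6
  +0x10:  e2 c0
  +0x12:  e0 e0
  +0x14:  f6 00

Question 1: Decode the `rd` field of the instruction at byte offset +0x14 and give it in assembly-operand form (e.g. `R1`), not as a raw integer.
R6

+0x14: f6 00 ⇒ word 0xf600 (big)
  opcode bits[15:11]=0x1e: inc/R
  [10:8] rd=6 = R6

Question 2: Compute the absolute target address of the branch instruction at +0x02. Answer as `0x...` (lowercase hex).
[02] d8 02 → 0xd802
  top 5b → 0x1b → jmp [J]
  [10:0] imm=2 = $2
  target = base 0x9650 + off 0x02 + 2 + imm 2 = 0x9656

0x9656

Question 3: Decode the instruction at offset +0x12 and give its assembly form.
off 0x12: read e0 e0 as big → 0xe0e0
  opcode bits[15:11]=0x1c: sll/RR
  rd: (w>>8)&0x7=0x0 → R0
  rs: (w>>5)&0x7=0x7 → R7

sll R7, R0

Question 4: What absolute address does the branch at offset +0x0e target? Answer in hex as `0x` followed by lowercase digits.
[0e] df f6 → 0xdff6
  opcode bits[15:11]=0x1b: jmp/J
  [10:0] imm=2038 (s11→-10) = $-10
  target = base 0x9650 + off 0x0e + 2 + imm -10 = 0x9656

0x9656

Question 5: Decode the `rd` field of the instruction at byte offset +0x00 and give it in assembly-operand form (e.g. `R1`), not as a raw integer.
R1

@+00  big-endian(11 7b) = 0x117b
  top 5b → 0x2 → andi [RI]
  [10:8] rd=1 = R1
  [7:0] imm=123 = $123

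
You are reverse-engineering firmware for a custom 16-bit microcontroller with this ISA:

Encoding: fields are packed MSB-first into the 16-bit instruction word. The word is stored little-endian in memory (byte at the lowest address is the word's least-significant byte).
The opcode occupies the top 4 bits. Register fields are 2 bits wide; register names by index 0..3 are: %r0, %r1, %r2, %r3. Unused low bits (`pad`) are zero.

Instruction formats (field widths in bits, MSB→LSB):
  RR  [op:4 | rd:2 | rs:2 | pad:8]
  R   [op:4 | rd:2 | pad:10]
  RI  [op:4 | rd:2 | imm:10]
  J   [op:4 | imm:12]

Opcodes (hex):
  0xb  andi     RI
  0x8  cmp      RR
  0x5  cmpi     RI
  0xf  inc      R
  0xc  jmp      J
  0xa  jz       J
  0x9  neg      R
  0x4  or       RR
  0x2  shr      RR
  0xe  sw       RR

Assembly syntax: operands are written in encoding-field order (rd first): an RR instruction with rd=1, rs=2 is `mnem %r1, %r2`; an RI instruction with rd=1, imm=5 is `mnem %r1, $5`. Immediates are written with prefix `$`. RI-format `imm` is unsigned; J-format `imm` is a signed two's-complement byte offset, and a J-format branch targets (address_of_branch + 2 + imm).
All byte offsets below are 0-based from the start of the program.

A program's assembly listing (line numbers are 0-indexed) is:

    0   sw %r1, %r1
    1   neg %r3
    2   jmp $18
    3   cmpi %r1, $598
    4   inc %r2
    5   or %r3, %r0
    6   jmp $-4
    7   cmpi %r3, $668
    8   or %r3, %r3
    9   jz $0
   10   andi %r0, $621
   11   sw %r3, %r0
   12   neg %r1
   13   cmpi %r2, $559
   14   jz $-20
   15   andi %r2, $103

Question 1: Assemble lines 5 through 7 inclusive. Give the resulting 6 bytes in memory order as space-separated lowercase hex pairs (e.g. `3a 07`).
L5: or op=0x4:4|rd=3:2|rs=0:2|pad=0:8 ⇒ 0x4c00 ⇒ little 00 4c
L6: jmp op=0xc:4|imm=-4:12 ⇒ 0xcffc ⇒ little fc cf
L7: cmpi op=0x5:4|rd=3:2|imm=668:10 ⇒ 0x5e9c ⇒ little 9c 5e

00 4c fc cf 9c 5e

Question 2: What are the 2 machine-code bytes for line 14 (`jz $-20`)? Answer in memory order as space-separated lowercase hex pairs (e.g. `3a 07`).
line 14 (jz): pack op=0xa:4|imm=-20:12 = 0xafec; little→ ec af

ec af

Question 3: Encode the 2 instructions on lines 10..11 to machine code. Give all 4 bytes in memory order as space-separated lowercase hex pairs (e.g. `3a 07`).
6d b2 00 ec

10. andi fields op=0xb:4|rd=0:2|imm=621:10 → word b26dh → 6d b2
11. sw fields op=0xe:4|rd=3:2|rs=0:2|pad=0:8 → word ec00h → 00 ec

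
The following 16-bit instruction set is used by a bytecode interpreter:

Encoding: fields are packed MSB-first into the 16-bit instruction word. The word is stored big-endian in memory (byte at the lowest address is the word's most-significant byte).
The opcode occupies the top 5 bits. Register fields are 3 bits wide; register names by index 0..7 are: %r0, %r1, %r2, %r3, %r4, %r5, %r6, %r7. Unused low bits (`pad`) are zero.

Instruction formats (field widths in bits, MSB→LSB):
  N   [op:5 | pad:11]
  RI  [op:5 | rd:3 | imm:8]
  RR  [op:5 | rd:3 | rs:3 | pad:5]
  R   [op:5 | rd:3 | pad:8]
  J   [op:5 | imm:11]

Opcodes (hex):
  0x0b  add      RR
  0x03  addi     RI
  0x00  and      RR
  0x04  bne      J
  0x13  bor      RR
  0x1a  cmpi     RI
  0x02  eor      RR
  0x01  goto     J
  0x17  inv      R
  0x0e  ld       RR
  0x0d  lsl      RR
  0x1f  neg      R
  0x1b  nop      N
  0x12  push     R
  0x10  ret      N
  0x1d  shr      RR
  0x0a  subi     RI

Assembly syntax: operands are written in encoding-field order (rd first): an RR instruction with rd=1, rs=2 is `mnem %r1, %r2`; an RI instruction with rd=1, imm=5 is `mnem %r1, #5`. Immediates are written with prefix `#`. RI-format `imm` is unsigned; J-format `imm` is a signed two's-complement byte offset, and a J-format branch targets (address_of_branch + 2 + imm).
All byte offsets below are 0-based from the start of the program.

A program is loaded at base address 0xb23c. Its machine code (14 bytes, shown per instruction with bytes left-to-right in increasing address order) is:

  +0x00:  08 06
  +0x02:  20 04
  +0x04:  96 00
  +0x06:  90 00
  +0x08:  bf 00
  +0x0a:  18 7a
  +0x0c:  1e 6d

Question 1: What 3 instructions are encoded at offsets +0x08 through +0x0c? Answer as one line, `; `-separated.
inv %r7; addi %r0, #122; addi %r6, #109

[08] bf 00 → 0xbf00
  op=0xbf00>>11=0x17 ⇒ inv (R)
  rd@[10:8]=0x7 ⇒ %r7
[0a] 18 7a → 0x187a
  op=0x187a>>11=0x3 ⇒ addi (RI)
  rd@[10:8]=0x0 ⇒ %r0
  imm@[7:0]=0x7a ⇒ #122
[0c] 1e 6d → 0x1e6d
  op=0x1e6d>>11=0x3 ⇒ addi (RI)
  rd@[10:8]=0x6 ⇒ %r6
  imm@[7:0]=0x6d ⇒ #109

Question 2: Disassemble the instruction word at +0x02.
bne #4

@+02  big-endian(20 04) = 0x2004
  opcode bits[15:11]=0x4: bne/J
  [10:0] imm=4 = #4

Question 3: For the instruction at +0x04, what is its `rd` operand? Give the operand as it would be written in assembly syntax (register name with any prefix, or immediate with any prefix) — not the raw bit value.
+0x04: 96 00 ⇒ word 0x9600 (big)
  top 5b → 0x12 → push [R]
  [10:8] rd=6 = %r6

%r6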